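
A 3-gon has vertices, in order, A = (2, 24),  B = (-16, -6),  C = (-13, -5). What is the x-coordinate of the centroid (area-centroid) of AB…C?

-9

Apply the shoelace (surveyor's) formula. First the cross-terms c_i = x_i·y_{i+1} − x_{i+1}·y_i:
  372, 2, -302  ⇒  2A = 72, A = 36.
Then Σ (x_i + x_{i+1})·c_i = -1944, so x̄ = -1944 / (6·36) = -9.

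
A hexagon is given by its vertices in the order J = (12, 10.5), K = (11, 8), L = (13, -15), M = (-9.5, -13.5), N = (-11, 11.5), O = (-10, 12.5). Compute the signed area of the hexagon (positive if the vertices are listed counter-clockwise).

-570.875

J→K: (12)(8) − (11)(10.5) = -19.5
K→L: (11)(-15) − (13)(8) = -269
L→M: (13)(-13.5) − (-9.5)(-15) = -318
M→N: (-9.5)(11.5) − (-11)(-13.5) = -257.75
N→O: (-11)(12.5) − (-10)(11.5) = -22.5
O→J: (-10)(10.5) − (12)(12.5) = -255
Σ = -1141.75
Signed area = Σ/2 = -570.875 (negative ⇒ clockwise traversal).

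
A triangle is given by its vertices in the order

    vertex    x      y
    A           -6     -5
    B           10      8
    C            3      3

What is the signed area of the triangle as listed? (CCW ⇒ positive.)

5.5

Apply the surveyor's formula: 2A = Σ (x_i·y_{i+1} − x_{i+1}·y_i), indices taken mod 3.
A→B: (-6)(8) − (10)(-5) = 2
B→C: (10)(3) − (3)(8) = 6
C→A: (3)(-5) − (-6)(3) = 3
Σ = 11
Signed area = Σ/2 = 5.5 (positive ⇒ counter-clockwise traversal).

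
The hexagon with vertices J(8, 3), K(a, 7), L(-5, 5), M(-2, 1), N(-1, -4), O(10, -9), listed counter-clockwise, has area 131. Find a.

3

The doubled signed area Σ (x_i y_{i+1} − x_{i+1} y_i) is linear in a.
With a=0 it equals 256; the coefficient of a is 2 (from the two edges through K).
So 2·a + 256 = 2·131 = 262 ⇒ a = 3.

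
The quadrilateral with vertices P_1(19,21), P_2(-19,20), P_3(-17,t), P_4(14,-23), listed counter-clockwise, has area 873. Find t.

15

Write out the shoelace sum; only the two edges meeting at P_3 involve t:
2·Area = [((-19)·t − (-17)·20) + ((-17)·(-23) − 14·t)] + 1510
       = -33·t + 2241 = 1746
⇒ t = 15.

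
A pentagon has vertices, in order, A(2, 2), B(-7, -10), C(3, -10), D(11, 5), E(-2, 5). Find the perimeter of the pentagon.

|AB| = √((-9)² + (-12)²) = √225 = 15
|BC| = √((10)² + (0)²) = √100 = 10
|CD| = √((8)² + (15)²) = √289 = 17
|DE| = √((-13)² + (0)²) = √169 = 13
|EA| = √((4)² + (-3)²) = √25 = 5
Perimeter = 15 + 10 + 17 + 13 + 5 = 60.

60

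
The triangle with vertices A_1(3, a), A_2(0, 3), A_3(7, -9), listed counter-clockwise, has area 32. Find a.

Write out the shoelace sum; only the two edges meeting at A_1 involve a:
2·Area = [(7·a − 3·(-9)) + (3·3 − 0·a)] + -21
       = 7·a + 15 = 64
⇒ a = 7.

7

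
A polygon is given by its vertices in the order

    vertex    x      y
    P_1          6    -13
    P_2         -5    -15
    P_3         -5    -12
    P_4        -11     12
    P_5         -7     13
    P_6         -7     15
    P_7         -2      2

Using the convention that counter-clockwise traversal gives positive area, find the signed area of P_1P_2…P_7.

-202.5

Apply the shoelace formula: 2A = Σ (x_i·y_{i+1} − x_{i+1}·y_i), indices taken mod 7.
Σ = (-155) + (-15) + (-192) + (-59) + (-14) + (16) + (14) = -405
Signed area = Σ/2 = -202.5 (negative ⇒ clockwise traversal).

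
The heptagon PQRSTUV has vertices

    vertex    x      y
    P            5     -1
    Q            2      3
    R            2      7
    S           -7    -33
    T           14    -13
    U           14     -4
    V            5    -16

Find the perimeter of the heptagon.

|PQ| = √((-3)² + (4)²) = √25 = 5
|QR| = √((0)² + (4)²) = √16 = 4
|RS| = √((-9)² + (-40)²) = √1681 = 41
|ST| = √((21)² + (20)²) = √841 = 29
|TU| = √((0)² + (9)²) = √81 = 9
|UV| = √((-9)² + (-12)²) = √225 = 15
|VP| = √((0)² + (15)²) = √225 = 15
Perimeter = 5 + 4 + 41 + 29 + 9 + 15 + 15 = 118.

118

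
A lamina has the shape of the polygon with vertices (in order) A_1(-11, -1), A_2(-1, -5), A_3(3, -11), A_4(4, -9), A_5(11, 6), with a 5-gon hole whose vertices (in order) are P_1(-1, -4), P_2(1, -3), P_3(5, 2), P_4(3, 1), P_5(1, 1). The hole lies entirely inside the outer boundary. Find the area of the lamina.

126.5

Outer boundary:
Apply the shoelace (surveyor's) formula: 2A = Σ (x_i·y_{i+1} − x_{i+1}·y_i), indices taken mod 5.
Σ = (54) + (26) + (17) + (123) + (55) = 275
Area = |Σ|/2 = 137.5.
Hole:
Apply Gauss's area formula: 2A = Σ (x_i·y_{i+1} − x_{i+1}·y_i), indices taken mod 5.
Σ = (7) + (17) + (-1) + (2) + (-3) = 22
Area = |Σ|/2 = 11.
Net area = 137.5 − 11 = 126.5.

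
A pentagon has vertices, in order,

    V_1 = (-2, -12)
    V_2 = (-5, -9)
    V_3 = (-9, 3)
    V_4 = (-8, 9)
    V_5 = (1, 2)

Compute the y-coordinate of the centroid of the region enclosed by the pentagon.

-193/228

Apply the shoelace formula. First the cross-terms c_i = x_i·y_{i+1} − x_{i+1}·y_i:
  -42, -96, -57, -25, -8  ⇒  2A = -228, A = -114.
Then Σ (y_i + y_{i+1})·c_i = 579, so ȳ = 579 / (6·(-114)) = -193/228.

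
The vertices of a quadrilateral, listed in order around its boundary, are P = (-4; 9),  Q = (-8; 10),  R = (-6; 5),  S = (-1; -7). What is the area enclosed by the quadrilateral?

31

Apply the surveyor's formula: 2A = Σ (x_i·y_{i+1} − x_{i+1}·y_i), indices taken mod 4.
Σ = (32) + (20) + (47) + (-37) = 62
Area = |Σ|/2 = 31.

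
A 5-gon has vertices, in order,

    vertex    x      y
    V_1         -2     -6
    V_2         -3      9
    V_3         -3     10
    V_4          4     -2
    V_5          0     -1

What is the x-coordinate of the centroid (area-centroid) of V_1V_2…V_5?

-152/237

Apply the shoelace formula. First the cross-terms c_i = x_i·y_{i+1} − x_{i+1}·y_i:
  -36, -3, -34, -4, -2  ⇒  2A = -79, A = -39.5.
Then Σ (x_i + x_{i+1})·c_i = 152, so x̄ = 152 / (6·(-39.5)) = -152/237.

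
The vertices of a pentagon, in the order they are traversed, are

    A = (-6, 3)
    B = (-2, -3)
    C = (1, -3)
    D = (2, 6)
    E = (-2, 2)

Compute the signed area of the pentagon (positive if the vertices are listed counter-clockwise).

Σ = (24) + (9) + (12) + (16) + (6) = 67
Signed area = Σ/2 = 33.5 (positive ⇒ counter-clockwise traversal).

33.5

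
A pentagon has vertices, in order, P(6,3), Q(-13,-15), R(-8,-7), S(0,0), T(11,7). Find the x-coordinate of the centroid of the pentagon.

Apply the shoelace (surveyor's) formula. First the cross-terms c_i = x_i·y_{i+1} − x_{i+1}·y_i:
  -51, -29, 0, 0, -9  ⇒  2A = -89, A = -44.5.
Then Σ (x_i + x_{i+1})·c_i = 813, so x̄ = 813 / (6·(-44.5)) = -271/89.

-271/89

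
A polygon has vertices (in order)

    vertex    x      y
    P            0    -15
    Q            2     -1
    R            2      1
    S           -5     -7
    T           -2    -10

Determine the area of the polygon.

45.5

Σ = (30) + (4) + (-9) + (36) + (30) = 91
Area = |Σ|/2 = 45.5.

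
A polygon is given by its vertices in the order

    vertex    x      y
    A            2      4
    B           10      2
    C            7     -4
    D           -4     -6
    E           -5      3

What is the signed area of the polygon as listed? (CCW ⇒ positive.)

-108

Apply the shoelace (surveyor's) formula: 2A = Σ (x_i·y_{i+1} − x_{i+1}·y_i), indices taken mod 5.
A→B: (2)(2) − (10)(4) = -36
B→C: (10)(-4) − (7)(2) = -54
C→D: (7)(-6) − (-4)(-4) = -58
D→E: (-4)(3) − (-5)(-6) = -42
E→A: (-5)(4) − (2)(3) = -26
Σ = -216
Signed area = Σ/2 = -108 (negative ⇒ clockwise traversal).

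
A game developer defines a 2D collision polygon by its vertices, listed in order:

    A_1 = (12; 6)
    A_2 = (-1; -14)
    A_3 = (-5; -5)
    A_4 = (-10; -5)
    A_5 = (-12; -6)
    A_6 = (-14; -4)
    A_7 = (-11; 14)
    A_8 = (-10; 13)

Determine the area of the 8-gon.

373.5

Σ = (-162) + (-65) + (-25) + (0) + (-36) + (-240) + (-3) + (-216) = -747
Area = |Σ|/2 = 373.5.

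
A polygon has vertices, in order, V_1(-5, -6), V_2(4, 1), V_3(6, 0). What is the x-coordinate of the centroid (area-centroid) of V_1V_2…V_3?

Apply Gauss's area formula. First the cross-terms c_i = x_i·y_{i+1} − x_{i+1}·y_i:
  19, -6, -36  ⇒  2A = -23, A = -11.5.
Then Σ (x_i + x_{i+1})·c_i = -115, so x̄ = -115 / (6·(-11.5)) = 5/3.

5/3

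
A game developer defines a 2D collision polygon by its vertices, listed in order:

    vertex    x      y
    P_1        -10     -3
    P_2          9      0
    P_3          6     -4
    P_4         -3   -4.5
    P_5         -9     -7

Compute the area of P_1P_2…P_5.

55.25

Apply the shoelace (surveyor's) formula: 2A = Σ (x_i·y_{i+1} − x_{i+1}·y_i), indices taken mod 5.
Σ = (27) + (-36) + (-39) + (-19.5) + (-43) = -110.5
Area = |Σ|/2 = 55.25.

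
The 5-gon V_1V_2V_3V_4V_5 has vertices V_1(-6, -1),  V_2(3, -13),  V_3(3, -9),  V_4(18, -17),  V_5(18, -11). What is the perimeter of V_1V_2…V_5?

68

|V_1V_2| = √((9)² + (-12)²) = √225 = 15
|V_2V_3| = √((0)² + (4)²) = √16 = 4
|V_3V_4| = √((15)² + (-8)²) = √289 = 17
|V_4V_5| = √((0)² + (6)²) = √36 = 6
|V_5V_1| = √((-24)² + (10)²) = √676 = 26
Perimeter = 15 + 4 + 17 + 6 + 26 = 68.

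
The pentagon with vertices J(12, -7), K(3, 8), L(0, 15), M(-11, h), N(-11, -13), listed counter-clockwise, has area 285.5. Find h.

-12

The doubled signed area Σ (x_i y_{i+1} − x_{i+1} y_i) is linear in h.
With h=0 it equals 703; the coefficient of h is 11 (from the two edges through M).
So 11·h + 703 = 2·285.5 = 571 ⇒ h = -12.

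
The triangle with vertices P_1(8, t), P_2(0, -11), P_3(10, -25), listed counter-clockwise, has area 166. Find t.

11

Write out the shoelace sum; only the two edges meeting at P_1 involve t:
2·Area = [(10·t − 8·(-25)) + (8·(-11) − 0·t)] + 110
       = 10·t + 222 = 332
⇒ t = 11.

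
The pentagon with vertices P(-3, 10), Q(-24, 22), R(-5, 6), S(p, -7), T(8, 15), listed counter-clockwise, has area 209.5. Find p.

Write out the shoelace sum; only the two edges meeting at S involve p:
2·Area = [((-5)·(-7) − p·6) + (p·15 − 8·(-7))] + 265
       = 9·p + 356 = 419
⇒ p = 7.

7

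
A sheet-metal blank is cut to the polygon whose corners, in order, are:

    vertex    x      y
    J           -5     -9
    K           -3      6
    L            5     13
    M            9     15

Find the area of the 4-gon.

87

Σ = (-57) + (-69) + (-42) + (-6) = -174
Area = |Σ|/2 = 87.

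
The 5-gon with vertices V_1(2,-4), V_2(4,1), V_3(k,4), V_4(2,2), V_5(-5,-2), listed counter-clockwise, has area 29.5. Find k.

The doubled signed area Σ (x_i y_{i+1} − x_{i+1} y_i) is linear in k.
With k=0 it equals 56; the coefficient of k is 1 (from the two edges through V_3).
So 1·k + 56 = 2·29.5 = 59 ⇒ k = 3.

3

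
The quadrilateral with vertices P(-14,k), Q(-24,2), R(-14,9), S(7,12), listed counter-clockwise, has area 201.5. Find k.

The doubled signed area Σ (x_i y_{i+1} − x_{i+1} y_i) is linear in k.
With k=0 it equals -279; the coefficient of k is 31 (from the two edges through P).
So 31·k + -279 = 2·201.5 = 403 ⇒ k = 22.

22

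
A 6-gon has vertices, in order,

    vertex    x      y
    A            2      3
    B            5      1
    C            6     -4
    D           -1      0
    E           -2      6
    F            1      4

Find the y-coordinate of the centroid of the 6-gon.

169/204

Apply the surveyor's formula. First the cross-terms c_i = x_i·y_{i+1} − x_{i+1}·y_i:
  -13, -26, -4, -6, -14, -5  ⇒  2A = -68, A = -34.
Then Σ (y_i + y_{i+1})·c_i = -169, so ȳ = -169 / (6·(-34)) = 169/204.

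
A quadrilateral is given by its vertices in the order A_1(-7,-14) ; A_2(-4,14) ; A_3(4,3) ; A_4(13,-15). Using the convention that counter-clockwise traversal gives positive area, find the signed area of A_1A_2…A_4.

Apply the shoelace (surveyor's) formula: 2A = Σ (x_i·y_{i+1} − x_{i+1}·y_i), indices taken mod 4.
Σ = (-154) + (-68) + (-99) + (-287) = -608
Signed area = Σ/2 = -304 (negative ⇒ clockwise traversal).

-304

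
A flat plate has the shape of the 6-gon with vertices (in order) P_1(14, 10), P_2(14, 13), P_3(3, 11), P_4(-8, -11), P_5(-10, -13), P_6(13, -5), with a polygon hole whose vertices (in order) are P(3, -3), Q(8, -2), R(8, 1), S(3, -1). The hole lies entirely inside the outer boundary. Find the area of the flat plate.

300

Outer boundary:
Apply the shoelace (surveyor's) formula: 2A = Σ (x_i·y_{i+1} − x_{i+1}·y_i), indices taken mod 6.
Σ = (42) + (115) + (55) + (-6) + (219) + (200) = 625
Area = |Σ|/2 = 312.5.
Hole:
Apply the surveyor's formula: 2A = Σ (x_i·y_{i+1} − x_{i+1}·y_i), indices taken mod 4.
Σ = (18) + (24) + (-11) + (-6) = 25
Area = |Σ|/2 = 12.5.
Net area = 312.5 − 12.5 = 300.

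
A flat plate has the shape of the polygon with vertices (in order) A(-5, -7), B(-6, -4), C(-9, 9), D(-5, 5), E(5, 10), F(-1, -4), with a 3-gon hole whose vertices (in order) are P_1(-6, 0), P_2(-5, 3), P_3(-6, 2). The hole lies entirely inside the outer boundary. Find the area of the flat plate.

Outer boundary:
Σ = (-22) + (-90) + (0) + (-75) + (-10) + (-13) = -210
Area = |Σ|/2 = 105.
Hole:
Σ = (-18) + (8) + (12) = 2
Area = |Σ|/2 = 1.
Net area = 105 − 1 = 104.

104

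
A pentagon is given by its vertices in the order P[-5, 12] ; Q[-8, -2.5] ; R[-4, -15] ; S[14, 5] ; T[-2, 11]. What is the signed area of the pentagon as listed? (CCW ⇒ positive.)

Σ = (108.5) + (110) + (190) + (164) + (31) = 603.5
Signed area = Σ/2 = 301.75 (positive ⇒ counter-clockwise traversal).

301.75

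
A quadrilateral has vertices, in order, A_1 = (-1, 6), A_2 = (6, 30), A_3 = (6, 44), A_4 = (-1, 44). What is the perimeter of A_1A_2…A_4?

|A_1A_2| = √((7)² + (24)²) = √625 = 25
|A_2A_3| = √((0)² + (14)²) = √196 = 14
|A_3A_4| = √((-7)² + (0)²) = √49 = 7
|A_4A_1| = √((0)² + (-38)²) = √1444 = 38
Perimeter = 25 + 14 + 7 + 38 = 84.

84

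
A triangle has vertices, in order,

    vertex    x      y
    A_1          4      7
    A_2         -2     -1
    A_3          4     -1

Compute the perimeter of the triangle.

24

|A_1A_2| = √((-6)² + (-8)²) = √100 = 10
|A_2A_3| = √((6)² + (0)²) = √36 = 6
|A_3A_1| = √((0)² + (8)²) = √64 = 8
Perimeter = 10 + 6 + 8 = 24.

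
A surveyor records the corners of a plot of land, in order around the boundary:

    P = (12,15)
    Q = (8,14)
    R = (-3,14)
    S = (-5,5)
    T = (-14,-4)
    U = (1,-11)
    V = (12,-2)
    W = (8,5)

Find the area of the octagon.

Apply the shoelace (surveyor's) formula: 2A = Σ (x_i·y_{i+1} − x_{i+1}·y_i), indices taken mod 8.
P→Q: (12)(14) − (8)(15) = 48
Q→R: (8)(14) − (-3)(14) = 154
R→S: (-3)(5) − (-5)(14) = 55
S→T: (-5)(-4) − (-14)(5) = 90
T→U: (-14)(-11) − (1)(-4) = 158
U→V: (1)(-2) − (12)(-11) = 130
V→W: (12)(5) − (8)(-2) = 76
W→P: (8)(15) − (12)(5) = 60
Σ = 771
Area = |Σ|/2 = 385.5.

385.5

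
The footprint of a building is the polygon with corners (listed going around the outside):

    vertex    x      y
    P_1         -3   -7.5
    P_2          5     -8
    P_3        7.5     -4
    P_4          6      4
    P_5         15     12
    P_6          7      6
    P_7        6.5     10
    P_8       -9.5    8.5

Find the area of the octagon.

225.75

Apply the surveyor's formula: 2A = Σ (x_i·y_{i+1} − x_{i+1}·y_i), indices taken mod 8.
P_1→P_2: (-3)(-8) − (5)(-7.5) = 61.5
P_2→P_3: (5)(-4) − (7.5)(-8) = 40
P_3→P_4: (7.5)(4) − (6)(-4) = 54
P_4→P_5: (6)(12) − (15)(4) = 12
P_5→P_6: (15)(6) − (7)(12) = 6
P_6→P_7: (7)(10) − (6.5)(6) = 31
P_7→P_8: (6.5)(8.5) − (-9.5)(10) = 150.25
P_8→P_1: (-9.5)(-7.5) − (-3)(8.5) = 96.75
Σ = 451.5
Area = |Σ|/2 = 225.75.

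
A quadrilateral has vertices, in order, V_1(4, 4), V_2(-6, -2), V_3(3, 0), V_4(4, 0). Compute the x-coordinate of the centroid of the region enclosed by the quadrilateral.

13/19

Apply the shoelace formula. First the cross-terms c_i = x_i·y_{i+1} − x_{i+1}·y_i:
  16, 6, 0, 16  ⇒  2A = 38, A = 19.
Then Σ (x_i + x_{i+1})·c_i = 78, so x̄ = 78 / (6·19) = 13/19.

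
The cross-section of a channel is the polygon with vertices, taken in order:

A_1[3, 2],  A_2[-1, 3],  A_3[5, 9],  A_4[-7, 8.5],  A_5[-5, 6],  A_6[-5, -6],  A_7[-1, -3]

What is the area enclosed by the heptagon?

84.5

Σ = (11) + (-24) + (105.5) + (0.5) + (60) + (9) + (7) = 169
Area = |Σ|/2 = 84.5.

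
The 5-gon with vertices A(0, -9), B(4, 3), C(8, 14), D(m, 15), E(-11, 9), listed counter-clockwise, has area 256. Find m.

Write out the shoelace sum; only the two edges meeting at D involve m:
2·Area = [(8·15 − m·14) + (m·9 − (-11)·15)] + 167
       = -5·m + 452 = 512
⇒ m = -12.

-12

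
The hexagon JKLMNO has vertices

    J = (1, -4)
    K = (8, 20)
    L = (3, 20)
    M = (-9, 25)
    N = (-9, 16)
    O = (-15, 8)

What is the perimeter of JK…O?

82

|JK| = √((7)² + (24)²) = √625 = 25
|KL| = √((-5)² + (0)²) = √25 = 5
|LM| = √((-12)² + (5)²) = √169 = 13
|MN| = √((0)² + (-9)²) = √81 = 9
|NO| = √((-6)² + (-8)²) = √100 = 10
|OJ| = √((16)² + (-12)²) = √400 = 20
Perimeter = 25 + 5 + 13 + 9 + 10 + 20 = 82.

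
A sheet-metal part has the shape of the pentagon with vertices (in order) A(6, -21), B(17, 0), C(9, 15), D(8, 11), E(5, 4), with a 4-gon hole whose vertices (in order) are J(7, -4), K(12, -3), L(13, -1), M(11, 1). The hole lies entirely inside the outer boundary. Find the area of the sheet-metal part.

Outer boundary:
Apply Gauss's area formula: 2A = Σ (x_i·y_{i+1} − x_{i+1}·y_i), indices taken mod 5.
Σ = (357) + (255) + (-21) + (-23) + (-129) = 439
Area = |Σ|/2 = 219.5.
Hole:
Apply the shoelace formula: 2A = Σ (x_i·y_{i+1} − x_{i+1}·y_i), indices taken mod 4.
Cross-terms: 27, 27, 24, -51  ⇒  Σ = 27
Area = |Σ|/2 = 13.5.
Net area = 219.5 − 13.5 = 206.

206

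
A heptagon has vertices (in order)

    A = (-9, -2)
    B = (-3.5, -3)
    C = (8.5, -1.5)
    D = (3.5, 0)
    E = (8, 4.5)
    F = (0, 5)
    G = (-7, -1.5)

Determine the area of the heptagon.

Cross-terms: 20, 30.75, 5.25, 15.75, 40, 35, 0.5  ⇒  Σ = 147.25
Area = |Σ|/2 = 73.625.

73.625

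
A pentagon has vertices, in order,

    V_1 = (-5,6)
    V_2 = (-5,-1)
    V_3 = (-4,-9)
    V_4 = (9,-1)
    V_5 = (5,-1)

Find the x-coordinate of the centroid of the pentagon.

-25/39

Apply the surveyor's formula. First the cross-terms c_i = x_i·y_{i+1} − x_{i+1}·y_i:
  35, 41, 85, -4, 25  ⇒  2A = 182, A = 91.
Then Σ (x_i + x_{i+1})·c_i = -350, so x̄ = -350 / (6·91) = -25/39.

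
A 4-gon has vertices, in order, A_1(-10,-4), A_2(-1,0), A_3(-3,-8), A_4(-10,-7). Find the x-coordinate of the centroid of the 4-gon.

Apply the shoelace (surveyor's) formula. First the cross-terms c_i = x_i·y_{i+1} − x_{i+1}·y_i:
  -4, 8, -59, -30  ⇒  2A = -85, A = -42.5.
Then Σ (x_i + x_{i+1})·c_i = 1379, so x̄ = 1379 / (6·(-42.5)) = -1379/255.

-1379/255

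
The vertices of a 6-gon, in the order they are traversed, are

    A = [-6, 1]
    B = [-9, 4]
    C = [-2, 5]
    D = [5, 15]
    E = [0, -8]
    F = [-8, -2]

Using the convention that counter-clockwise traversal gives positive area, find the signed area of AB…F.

A→B: (-6)(4) − (-9)(1) = -15
B→C: (-9)(5) − (-2)(4) = -37
C→D: (-2)(15) − (5)(5) = -55
D→E: (5)(-8) − (0)(15) = -40
E→F: (0)(-2) − (-8)(-8) = -64
F→A: (-8)(1) − (-6)(-2) = -20
Σ = -231
Signed area = Σ/2 = -115.5 (negative ⇒ clockwise traversal).

-115.5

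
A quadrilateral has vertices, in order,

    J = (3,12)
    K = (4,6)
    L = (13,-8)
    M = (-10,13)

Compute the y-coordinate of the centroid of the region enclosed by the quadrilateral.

Apply the shoelace formula. First the cross-terms c_i = x_i·y_{i+1} − x_{i+1}·y_i:
  -30, -110, 89, -159  ⇒  2A = -210, A = -105.
Then Σ (y_i + y_{i+1})·c_i = -3850, so ȳ = -3850 / (6·(-105)) = 55/9.

55/9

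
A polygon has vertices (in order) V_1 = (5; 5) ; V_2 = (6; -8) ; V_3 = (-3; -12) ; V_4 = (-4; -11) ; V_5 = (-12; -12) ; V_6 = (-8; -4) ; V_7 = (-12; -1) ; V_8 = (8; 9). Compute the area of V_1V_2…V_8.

229

Apply Gauss's area formula: 2A = Σ (x_i·y_{i+1} − x_{i+1}·y_i), indices taken mod 8.
Σ = (-70) + (-96) + (-15) + (-84) + (-48) + (-40) + (-100) + (-5) = -458
Area = |Σ|/2 = 229.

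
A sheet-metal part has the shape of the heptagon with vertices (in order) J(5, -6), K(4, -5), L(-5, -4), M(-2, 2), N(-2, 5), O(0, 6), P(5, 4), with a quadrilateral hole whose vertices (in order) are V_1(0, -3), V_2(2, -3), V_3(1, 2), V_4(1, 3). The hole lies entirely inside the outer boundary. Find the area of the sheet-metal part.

73.5

Outer boundary:
Apply the shoelace (surveyor's) formula: 2A = Σ (x_i·y_{i+1} − x_{i+1}·y_i), indices taken mod 7.
J→K: (5)(-5) − (4)(-6) = -1
K→L: (4)(-4) − (-5)(-5) = -41
L→M: (-5)(2) − (-2)(-4) = -18
M→N: (-2)(5) − (-2)(2) = -6
N→O: (-2)(6) − (0)(5) = -12
O→P: (0)(4) − (5)(6) = -30
P→J: (5)(-6) − (5)(4) = -50
Σ = -158
Area = |Σ|/2 = 79.
Hole:
Apply the shoelace (surveyor's) formula: 2A = Σ (x_i·y_{i+1} − x_{i+1}·y_i), indices taken mod 4.
Σ = (6) + (7) + (1) + (-3) = 11
Area = |Σ|/2 = 5.5.
Net area = 79 − 5.5 = 73.5.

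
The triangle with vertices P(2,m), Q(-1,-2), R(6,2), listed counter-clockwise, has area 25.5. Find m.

7

Write out the shoelace sum; only the two edges meeting at P involve m:
2·Area = [(6·m − 2·2) + (2·(-2) − (-1)·m)] + 10
       = 7·m + 2 = 51
⇒ m = 7.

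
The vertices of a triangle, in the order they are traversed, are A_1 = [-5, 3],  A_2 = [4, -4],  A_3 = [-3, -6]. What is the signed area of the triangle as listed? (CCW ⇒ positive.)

Apply the shoelace (surveyor's) formula: 2A = Σ (x_i·y_{i+1} − x_{i+1}·y_i), indices taken mod 3.
Σ = (8) + (-36) + (-39) = -67
Signed area = Σ/2 = -33.5 (negative ⇒ clockwise traversal).

-33.5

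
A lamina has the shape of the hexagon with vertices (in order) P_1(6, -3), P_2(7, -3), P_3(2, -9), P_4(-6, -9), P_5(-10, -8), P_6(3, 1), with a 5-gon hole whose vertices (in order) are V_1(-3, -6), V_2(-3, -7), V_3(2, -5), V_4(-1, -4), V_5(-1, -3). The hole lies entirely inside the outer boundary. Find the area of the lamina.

Outer boundary:
Σ = (3) + (-57) + (-72) + (-42) + (14) + (-15) = -169
Area = |Σ|/2 = 84.5.
Hole:
Cross-terms: 3, 29, -13, -1, -3  ⇒  Σ = 15
Area = |Σ|/2 = 7.5.
Net area = 84.5 − 7.5 = 77.

77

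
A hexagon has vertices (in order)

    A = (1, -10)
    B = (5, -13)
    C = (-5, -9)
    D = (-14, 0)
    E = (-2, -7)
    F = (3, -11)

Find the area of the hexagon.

Cross-terms: 37, -110, -126, 98, 43, -19  ⇒  Σ = -77
Area = |Σ|/2 = 38.5.

38.5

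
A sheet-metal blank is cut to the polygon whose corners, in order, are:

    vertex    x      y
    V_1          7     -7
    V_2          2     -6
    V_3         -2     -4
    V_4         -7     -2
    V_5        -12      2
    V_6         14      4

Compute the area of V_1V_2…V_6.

156

Apply the surveyor's formula: 2A = Σ (x_i·y_{i+1} − x_{i+1}·y_i), indices taken mod 6.
Σ = (-28) + (-20) + (-24) + (-38) + (-76) + (-126) = -312
Area = |Σ|/2 = 156.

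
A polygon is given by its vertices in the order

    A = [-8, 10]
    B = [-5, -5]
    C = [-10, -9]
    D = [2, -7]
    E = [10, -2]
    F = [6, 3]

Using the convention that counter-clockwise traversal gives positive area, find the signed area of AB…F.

Apply Gauss's area formula: 2A = Σ (x_i·y_{i+1} − x_{i+1}·y_i), indices taken mod 6.
A→B: (-8)(-5) − (-5)(10) = 90
B→C: (-5)(-9) − (-10)(-5) = -5
C→D: (-10)(-7) − (2)(-9) = 88
D→E: (2)(-2) − (10)(-7) = 66
E→F: (10)(3) − (6)(-2) = 42
F→A: (6)(10) − (-8)(3) = 84
Σ = 365
Signed area = Σ/2 = 182.5 (positive ⇒ counter-clockwise traversal).

182.5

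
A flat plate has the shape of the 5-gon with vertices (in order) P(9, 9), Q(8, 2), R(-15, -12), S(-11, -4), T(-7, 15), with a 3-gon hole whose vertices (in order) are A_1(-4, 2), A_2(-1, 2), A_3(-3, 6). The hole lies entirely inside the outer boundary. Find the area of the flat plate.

Outer boundary:
Apply the shoelace (surveyor's) formula: 2A = Σ (x_i·y_{i+1} − x_{i+1}·y_i), indices taken mod 5.
Cross-terms: -54, -66, -72, -193, -198  ⇒  Σ = -583
Area = |Σ|/2 = 291.5.
Hole:
Apply Gauss's area formula: 2A = Σ (x_i·y_{i+1} − x_{i+1}·y_i), indices taken mod 3.
Σ = (-6) + (0) + (18) = 12
Area = |Σ|/2 = 6.
Net area = 291.5 − 6 = 285.5.

285.5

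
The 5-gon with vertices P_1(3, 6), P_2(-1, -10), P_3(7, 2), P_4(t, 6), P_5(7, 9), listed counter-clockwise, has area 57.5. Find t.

The doubled signed area Σ (x_i y_{i+1} − x_{i+1} y_i) is linear in t.
With t=0 it equals 59; the coefficient of t is 7 (from the two edges through P_4).
So 7·t + 59 = 2·57.5 = 115 ⇒ t = 8.

8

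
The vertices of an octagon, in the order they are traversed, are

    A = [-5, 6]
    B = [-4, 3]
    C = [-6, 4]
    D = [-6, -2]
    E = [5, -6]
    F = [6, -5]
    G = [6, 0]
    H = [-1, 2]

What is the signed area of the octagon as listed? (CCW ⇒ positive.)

Apply the shoelace formula: 2A = Σ (x_i·y_{i+1} − x_{i+1}·y_i), indices taken mod 8.
Σ = (9) + (2) + (36) + (46) + (11) + (30) + (12) + (4) = 150
Signed area = Σ/2 = 75 (positive ⇒ counter-clockwise traversal).

75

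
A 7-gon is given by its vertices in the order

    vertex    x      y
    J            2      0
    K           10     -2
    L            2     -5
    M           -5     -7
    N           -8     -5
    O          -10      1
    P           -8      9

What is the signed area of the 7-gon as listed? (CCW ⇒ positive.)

Σ = (-4) + (-46) + (-39) + (-31) + (-58) + (-82) + (-18) = -278
Signed area = Σ/2 = -139 (negative ⇒ clockwise traversal).

-139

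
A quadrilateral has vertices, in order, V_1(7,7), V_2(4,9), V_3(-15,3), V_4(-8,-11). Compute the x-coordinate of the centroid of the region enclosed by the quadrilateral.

-100/21

Apply Gauss's area formula. First the cross-terms c_i = x_i·y_{i+1} − x_{i+1}·y_i:
  35, 147, 189, 21  ⇒  2A = 392, A = 196.
Then Σ (x_i + x_{i+1})·c_i = -5600, so x̄ = -5600 / (6·196) = -100/21.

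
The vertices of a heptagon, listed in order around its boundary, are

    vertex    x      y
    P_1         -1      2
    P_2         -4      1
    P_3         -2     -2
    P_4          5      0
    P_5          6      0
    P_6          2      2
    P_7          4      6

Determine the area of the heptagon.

28.5

P_1→P_2: (-1)(1) − (-4)(2) = 7
P_2→P_3: (-4)(-2) − (-2)(1) = 10
P_3→P_4: (-2)(0) − (5)(-2) = 10
P_4→P_5: (5)(0) − (6)(0) = 0
P_5→P_6: (6)(2) − (2)(0) = 12
P_6→P_7: (2)(6) − (4)(2) = 4
P_7→P_1: (4)(2) − (-1)(6) = 14
Σ = 57
Area = |Σ|/2 = 28.5.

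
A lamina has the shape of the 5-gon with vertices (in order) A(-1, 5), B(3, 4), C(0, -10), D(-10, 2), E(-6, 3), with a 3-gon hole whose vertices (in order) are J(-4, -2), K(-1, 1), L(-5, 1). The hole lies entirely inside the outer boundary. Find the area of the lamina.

91

Outer boundary:
Apply the shoelace formula: 2A = Σ (x_i·y_{i+1} − x_{i+1}·y_i), indices taken mod 5.
A→B: (-1)(4) − (3)(5) = -19
B→C: (3)(-10) − (0)(4) = -30
C→D: (0)(2) − (-10)(-10) = -100
D→E: (-10)(3) − (-6)(2) = -18
E→A: (-6)(5) − (-1)(3) = -27
Σ = -194
Area = |Σ|/2 = 97.
Hole:
Cross-terms: -6, 4, 14  ⇒  Σ = 12
Area = |Σ|/2 = 6.
Net area = 97 − 6 = 91.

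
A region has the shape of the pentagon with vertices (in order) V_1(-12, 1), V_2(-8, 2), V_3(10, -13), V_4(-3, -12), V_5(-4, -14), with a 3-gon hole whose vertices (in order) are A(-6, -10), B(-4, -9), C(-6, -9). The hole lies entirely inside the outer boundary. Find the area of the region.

133.5

Outer boundary:
V_1→V_2: (-12)(2) − (-8)(1) = -16
V_2→V_3: (-8)(-13) − (10)(2) = 84
V_3→V_4: (10)(-12) − (-3)(-13) = -159
V_4→V_5: (-3)(-14) − (-4)(-12) = -6
V_5→V_1: (-4)(1) − (-12)(-14) = -172
Σ = -269
Area = |Σ|/2 = 134.5.
Hole:
Apply Gauss's area formula: 2A = Σ (x_i·y_{i+1} − x_{i+1}·y_i), indices taken mod 3.
Σ = (14) + (-18) + (6) = 2
Area = |Σ|/2 = 1.
Net area = 134.5 − 1 = 133.5.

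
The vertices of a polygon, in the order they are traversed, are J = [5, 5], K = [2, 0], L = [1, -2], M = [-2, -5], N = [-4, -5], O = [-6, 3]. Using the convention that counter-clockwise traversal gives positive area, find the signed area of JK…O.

Apply the shoelace formula: 2A = Σ (x_i·y_{i+1} − x_{i+1}·y_i), indices taken mod 6.
Cross-terms: -10, -4, -9, -10, -42, -45  ⇒  Σ = -120
Signed area = Σ/2 = -60 (negative ⇒ clockwise traversal).

-60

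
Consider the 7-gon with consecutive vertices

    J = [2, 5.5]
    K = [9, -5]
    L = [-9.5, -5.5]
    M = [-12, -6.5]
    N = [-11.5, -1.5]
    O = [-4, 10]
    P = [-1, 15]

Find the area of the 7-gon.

212

Apply the surveyor's formula: 2A = Σ (x_i·y_{i+1} − x_{i+1}·y_i), indices taken mod 7.
Σ = (-59.5) + (-97) + (-4.25) + (-56.75) + (-121) + (-50) + (-35.5) = -424
Area = |Σ|/2 = 212.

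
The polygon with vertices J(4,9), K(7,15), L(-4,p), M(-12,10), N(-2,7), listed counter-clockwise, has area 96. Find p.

Write out the shoelace sum; only the two edges meeting at L involve p:
2·Area = [(7·p − (-4)·15) + ((-4)·10 − (-12)·p)] + -113
       = 19·p + -93 = 192
⇒ p = 15.

15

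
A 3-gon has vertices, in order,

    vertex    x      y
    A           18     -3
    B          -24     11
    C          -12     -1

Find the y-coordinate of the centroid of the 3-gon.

7/3

Apply the shoelace formula. First the cross-terms c_i = x_i·y_{i+1} − x_{i+1}·y_i:
  126, 156, 54  ⇒  2A = 336, A = 168.
Then Σ (y_i + y_{i+1})·c_i = 2352, so ȳ = 2352 / (6·168) = 7/3.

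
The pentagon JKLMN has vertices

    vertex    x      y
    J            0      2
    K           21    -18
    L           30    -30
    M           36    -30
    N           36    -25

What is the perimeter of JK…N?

|JK| = √((21)² + (-20)²) = √841 = 29
|KL| = √((9)² + (-12)²) = √225 = 15
|LM| = √((6)² + (0)²) = √36 = 6
|MN| = √((0)² + (5)²) = √25 = 5
|NJ| = √((-36)² + (27)²) = √2025 = 45
Perimeter = 29 + 15 + 6 + 5 + 45 = 100.

100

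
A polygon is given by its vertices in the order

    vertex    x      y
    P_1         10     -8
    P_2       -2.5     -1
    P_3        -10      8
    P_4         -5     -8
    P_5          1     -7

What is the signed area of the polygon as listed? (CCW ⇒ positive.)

82.5

Σ = (-30) + (-30) + (120) + (43) + (62) = 165
Signed area = Σ/2 = 82.5 (positive ⇒ counter-clockwise traversal).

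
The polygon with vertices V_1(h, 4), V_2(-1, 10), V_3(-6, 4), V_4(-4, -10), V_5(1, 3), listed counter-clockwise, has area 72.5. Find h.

1

The doubled signed area Σ (x_i y_{i+1} − x_{i+1} y_i) is linear in h.
With h=0 it equals 138; the coefficient of h is 7 (from the two edges through V_1).
So 7·h + 138 = 2·72.5 = 145 ⇒ h = 1.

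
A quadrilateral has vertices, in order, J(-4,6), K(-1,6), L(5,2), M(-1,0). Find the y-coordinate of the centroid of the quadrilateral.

Apply the shoelace formula. First the cross-terms c_i = x_i·y_{i+1} − x_{i+1}·y_i:
  -18, -32, 2, -6  ⇒  2A = -54, A = -27.
Then Σ (y_i + y_{i+1})·c_i = -504, so ȳ = -504 / (6·(-27)) = 28/9.

28/9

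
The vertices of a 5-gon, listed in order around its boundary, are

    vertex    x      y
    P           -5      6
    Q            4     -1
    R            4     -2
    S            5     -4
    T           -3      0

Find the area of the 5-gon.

Cross-terms: -19, -4, -6, -12, -18  ⇒  Σ = -59
Area = |Σ|/2 = 29.5.

29.5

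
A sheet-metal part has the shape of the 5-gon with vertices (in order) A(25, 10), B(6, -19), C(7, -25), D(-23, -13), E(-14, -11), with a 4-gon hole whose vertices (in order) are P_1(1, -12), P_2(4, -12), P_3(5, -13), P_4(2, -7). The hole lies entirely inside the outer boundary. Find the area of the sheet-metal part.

497

Outer boundary:
Apply the shoelace (surveyor's) formula: 2A = Σ (x_i·y_{i+1} − x_{i+1}·y_i), indices taken mod 5.
Σ = (-535) + (-17) + (-666) + (71) + (135) = -1012
Area = |Σ|/2 = 506.
Hole:
Cross-terms: 36, 8, -9, -17  ⇒  Σ = 18
Area = |Σ|/2 = 9.
Net area = 506 − 9 = 497.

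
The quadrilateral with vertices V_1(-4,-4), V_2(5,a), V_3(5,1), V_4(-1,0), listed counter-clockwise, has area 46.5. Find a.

Write out the shoelace sum; only the two edges meeting at V_2 involve a:
2·Area = [((-4)·a − 5·(-4)) + (5·1 − 5·a)] + 5
       = -9·a + 30 = 93
⇒ a = -7.

-7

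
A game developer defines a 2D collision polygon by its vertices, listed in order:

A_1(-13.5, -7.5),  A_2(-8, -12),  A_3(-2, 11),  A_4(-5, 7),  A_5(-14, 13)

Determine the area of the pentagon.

172.25

Σ = (102) + (-112) + (41) + (33) + (280.5) = 344.5
Area = |Σ|/2 = 172.25.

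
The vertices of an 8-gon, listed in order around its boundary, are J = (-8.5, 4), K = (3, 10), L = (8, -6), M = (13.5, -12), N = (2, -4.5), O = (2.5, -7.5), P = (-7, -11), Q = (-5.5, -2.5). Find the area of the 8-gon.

Apply the shoelace formula: 2A = Σ (x_i·y_{i+1} − x_{i+1}·y_i), indices taken mod 8.
Σ = (-97) + (-98) + (-15) + (-36.75) + (-3.75) + (-80) + (-43) + (-43.25) = -416.75
Area = |Σ|/2 = 208.375.

208.375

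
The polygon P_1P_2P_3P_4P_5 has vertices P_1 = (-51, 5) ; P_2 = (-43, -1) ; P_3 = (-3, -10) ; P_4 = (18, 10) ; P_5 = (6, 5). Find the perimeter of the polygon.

150

|P_1P_2| = √((8)² + (-6)²) = √100 = 10
|P_2P_3| = √((40)² + (-9)²) = √1681 = 41
|P_3P_4| = √((21)² + (20)²) = √841 = 29
|P_4P_5| = √((-12)² + (-5)²) = √169 = 13
|P_5P_1| = √((-57)² + (0)²) = √3249 = 57
Perimeter = 10 + 41 + 29 + 13 + 57 = 150.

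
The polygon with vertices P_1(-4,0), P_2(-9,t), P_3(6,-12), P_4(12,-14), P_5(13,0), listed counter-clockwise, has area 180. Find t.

-1

The doubled signed area Σ (x_i y_{i+1} − x_{i+1} y_i) is linear in t.
With t=0 it equals 350; the coefficient of t is -10 (from the two edges through P_2).
So -10·t + 350 = 2·180 = 360 ⇒ t = -1.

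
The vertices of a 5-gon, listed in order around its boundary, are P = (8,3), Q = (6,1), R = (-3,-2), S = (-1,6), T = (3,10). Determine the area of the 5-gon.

69

Σ = (-10) + (-9) + (-20) + (-28) + (-71) = -138
Area = |Σ|/2 = 69.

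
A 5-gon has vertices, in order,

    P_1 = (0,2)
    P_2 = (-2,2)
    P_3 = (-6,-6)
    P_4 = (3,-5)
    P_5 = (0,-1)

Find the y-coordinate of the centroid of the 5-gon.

Apply the shoelace formula. First the cross-terms c_i = x_i·y_{i+1} − x_{i+1}·y_i:
  4, 24, 48, -3, 0  ⇒  2A = 73, A = 36.5.
Then Σ (y_i + y_{i+1})·c_i = -590, so ȳ = -590 / (6·36.5) = -590/219.

-590/219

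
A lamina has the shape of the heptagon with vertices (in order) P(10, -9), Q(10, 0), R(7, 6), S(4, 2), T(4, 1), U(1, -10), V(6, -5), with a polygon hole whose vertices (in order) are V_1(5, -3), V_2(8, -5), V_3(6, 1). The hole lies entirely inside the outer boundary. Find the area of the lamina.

66

Outer boundary:
Σ = (90) + (60) + (-10) + (-4) + (-41) + (55) + (-4) = 146
Area = |Σ|/2 = 73.
Hole:
Cross-terms: -1, 38, -23  ⇒  Σ = 14
Area = |Σ|/2 = 7.
Net area = 73 − 7 = 66.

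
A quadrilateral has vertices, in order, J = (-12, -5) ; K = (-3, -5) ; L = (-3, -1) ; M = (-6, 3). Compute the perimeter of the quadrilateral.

28

|JK| = √((9)² + (0)²) = √81 = 9
|KL| = √((0)² + (4)²) = √16 = 4
|LM| = √((-3)² + (4)²) = √25 = 5
|MJ| = √((-6)² + (-8)²) = √100 = 10
Perimeter = 9 + 4 + 5 + 10 = 28.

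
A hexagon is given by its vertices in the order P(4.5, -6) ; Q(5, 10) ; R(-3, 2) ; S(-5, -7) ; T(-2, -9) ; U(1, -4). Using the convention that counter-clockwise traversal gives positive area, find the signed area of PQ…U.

Apply the shoelace formula: 2A = Σ (x_i·y_{i+1} − x_{i+1}·y_i), indices taken mod 6.
Σ = (75) + (40) + (31) + (31) + (17) + (12) = 206
Signed area = Σ/2 = 103 (positive ⇒ counter-clockwise traversal).

103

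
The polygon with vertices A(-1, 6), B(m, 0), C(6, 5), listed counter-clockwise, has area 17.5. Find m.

6

Write out the shoelace sum; only the two edges meeting at B involve m:
2·Area = [((-1)·0 − m·6) + (m·5 − 6·0)] + 41
       = -1·m + 41 = 35
⇒ m = 6.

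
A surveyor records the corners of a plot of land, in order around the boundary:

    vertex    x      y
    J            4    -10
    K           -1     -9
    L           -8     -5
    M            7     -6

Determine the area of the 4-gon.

Apply the shoelace (surveyor's) formula: 2A = Σ (x_i·y_{i+1} − x_{i+1}·y_i), indices taken mod 4.
J→K: (4)(-9) − (-1)(-10) = -46
K→L: (-1)(-5) − (-8)(-9) = -67
L→M: (-8)(-6) − (7)(-5) = 83
M→J: (7)(-10) − (4)(-6) = -46
Σ = -76
Area = |Σ|/2 = 38.

38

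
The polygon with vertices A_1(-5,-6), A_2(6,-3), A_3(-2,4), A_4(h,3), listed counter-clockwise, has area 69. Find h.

The doubled signed area Σ (x_i y_{i+1} − x_{i+1} y_i) is linear in h.
With h=0 it equals 78; the coefficient of h is -10 (from the two edges through A_4).
So -10·h + 78 = 2·69 = 138 ⇒ h = -6.

-6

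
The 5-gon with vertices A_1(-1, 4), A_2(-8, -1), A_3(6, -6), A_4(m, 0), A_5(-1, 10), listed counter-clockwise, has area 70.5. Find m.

3

Write out the shoelace sum; only the two edges meeting at A_4 involve m:
2·Area = [(6·0 − m·(-6)) + (m·10 − (-1)·0)] + 93
       = 16·m + 93 = 141
⇒ m = 3.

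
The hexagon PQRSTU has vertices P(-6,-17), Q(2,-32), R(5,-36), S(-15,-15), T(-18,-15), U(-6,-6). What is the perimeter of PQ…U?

|PQ| = √((8)² + (-15)²) = √289 = 17
|QR| = √((3)² + (-4)²) = √25 = 5
|RS| = √((-20)² + (21)²) = √841 = 29
|ST| = √((-3)² + (0)²) = √9 = 3
|TU| = √((12)² + (9)²) = √225 = 15
|UP| = √((0)² + (-11)²) = √121 = 11
Perimeter = 17 + 5 + 29 + 3 + 15 + 11 = 80.

80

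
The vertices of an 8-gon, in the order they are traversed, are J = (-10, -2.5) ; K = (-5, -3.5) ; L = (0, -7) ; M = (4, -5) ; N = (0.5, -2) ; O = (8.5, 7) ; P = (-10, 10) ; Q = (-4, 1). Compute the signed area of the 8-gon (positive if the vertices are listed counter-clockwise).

Apply the shoelace (surveyor's) formula: 2A = Σ (x_i·y_{i+1} − x_{i+1}·y_i), indices taken mod 8.
J→K: (-10)(-3.5) − (-5)(-2.5) = 22.5
K→L: (-5)(-7) − (0)(-3.5) = 35
L→M: (0)(-5) − (4)(-7) = 28
M→N: (4)(-2) − (0.5)(-5) = -5.5
N→O: (0.5)(7) − (8.5)(-2) = 20.5
O→P: (8.5)(10) − (-10)(7) = 155
P→Q: (-10)(1) − (-4)(10) = 30
Q→J: (-4)(-2.5) − (-10)(1) = 20
Σ = 305.5
Signed area = Σ/2 = 152.75 (positive ⇒ counter-clockwise traversal).

152.75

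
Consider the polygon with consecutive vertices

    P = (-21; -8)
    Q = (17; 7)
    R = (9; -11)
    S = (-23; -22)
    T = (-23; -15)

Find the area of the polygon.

502

Apply Gauss's area formula: 2A = Σ (x_i·y_{i+1} − x_{i+1}·y_i), indices taken mod 5.
P→Q: (-21)(7) − (17)(-8) = -11
Q→R: (17)(-11) − (9)(7) = -250
R→S: (9)(-22) − (-23)(-11) = -451
S→T: (-23)(-15) − (-23)(-22) = -161
T→P: (-23)(-8) − (-21)(-15) = -131
Σ = -1004
Area = |Σ|/2 = 502.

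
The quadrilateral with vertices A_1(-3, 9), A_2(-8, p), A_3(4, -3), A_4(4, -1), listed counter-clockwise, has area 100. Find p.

-9

Write out the shoelace sum; only the two edges meeting at A_2 involve p:
2·Area = [((-3)·p − (-8)·9) + ((-8)·(-3) − 4·p)] + 41
       = -7·p + 137 = 200
⇒ p = -9.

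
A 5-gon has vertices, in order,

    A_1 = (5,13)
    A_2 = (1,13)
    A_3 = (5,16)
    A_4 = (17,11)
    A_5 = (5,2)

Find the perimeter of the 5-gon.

48

|A_1A_2| = √((-4)² + (0)²) = √16 = 4
|A_2A_3| = √((4)² + (3)²) = √25 = 5
|A_3A_4| = √((12)² + (-5)²) = √169 = 13
|A_4A_5| = √((-12)² + (-9)²) = √225 = 15
|A_5A_1| = √((0)² + (11)²) = √121 = 11
Perimeter = 4 + 5 + 13 + 15 + 11 = 48.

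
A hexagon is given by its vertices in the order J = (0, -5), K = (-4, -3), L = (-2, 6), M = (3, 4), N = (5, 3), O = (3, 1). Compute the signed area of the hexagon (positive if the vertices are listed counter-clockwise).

-53

Σ = (-20) + (-30) + (-26) + (-11) + (-4) + (-15) = -106
Signed area = Σ/2 = -53 (negative ⇒ clockwise traversal).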